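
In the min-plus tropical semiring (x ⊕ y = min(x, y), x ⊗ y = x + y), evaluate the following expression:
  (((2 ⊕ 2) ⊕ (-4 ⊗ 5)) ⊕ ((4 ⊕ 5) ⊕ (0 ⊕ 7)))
(((2 ⊕ 2) ⊕ (-4 ⊗ 5)) ⊕ ((4 ⊕ 5) ⊕ (0 ⊕ 7))) = 0

Expand innermost to outermost. Recall ⊕ takes the minimum of its arguments and ⊗ takes their sum. Working out the expression (((2 ⊕ 2) ⊕ (-4 ⊗ 5)) ⊕ ((4 ⊕ 5) ⊕ (0 ⊕ 7))) gives 0.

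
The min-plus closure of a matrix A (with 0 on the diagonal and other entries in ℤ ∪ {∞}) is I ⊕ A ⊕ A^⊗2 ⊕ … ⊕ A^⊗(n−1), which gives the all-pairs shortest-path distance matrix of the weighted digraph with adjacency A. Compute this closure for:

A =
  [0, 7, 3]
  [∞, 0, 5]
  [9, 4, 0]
Closure =
  [0, 7, 3]
  [14, 0, 5]
  [9, 4, 0]

This is the Floyd-Warshall all-pairs shortest-path computation. For each intermediate vertex k = 0, 1, …, 2, update dist[i][j] ← min(dist[i][j], dist[i][k] + dist[k][j]). The final matrix gives, for each (i, j), the minimum total weight of any directed path from i to j (possibly empty when i = j).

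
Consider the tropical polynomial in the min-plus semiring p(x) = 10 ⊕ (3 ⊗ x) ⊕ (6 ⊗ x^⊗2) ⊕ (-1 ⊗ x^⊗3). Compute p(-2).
p(-2) = -7

A tropical monomial a ⊗ x^⊗i evaluates to a + i · x. Evaluating each term at x = -2:
  Term 0 contributes 10 + 0 · -2 = 10
  Term 1 contributes 3 + 1 · -2 = 1
  Term 2 contributes 6 + 2 · -2 = 2
  Term 3 contributes -1 + 3 · -2 = -7
p(-2) = ⊕ of these = min[10, 1, 2, -7] = -7.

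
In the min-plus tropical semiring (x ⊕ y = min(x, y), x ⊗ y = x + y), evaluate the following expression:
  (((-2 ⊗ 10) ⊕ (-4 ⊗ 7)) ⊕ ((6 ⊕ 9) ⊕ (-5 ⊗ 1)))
(((-2 ⊗ 10) ⊕ (-4 ⊗ 7)) ⊕ ((6 ⊕ 9) ⊕ (-5 ⊗ 1))) = -4

Expand innermost to outermost. Recall ⊕ takes the minimum of its arguments and ⊗ takes their sum. Working out the expression (((-2 ⊗ 10) ⊕ (-4 ⊗ 7)) ⊕ ((6 ⊕ 9) ⊕ (-5 ⊗ 1))) gives -4.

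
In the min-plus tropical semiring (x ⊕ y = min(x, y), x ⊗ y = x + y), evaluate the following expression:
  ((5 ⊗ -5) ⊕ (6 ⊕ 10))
((5 ⊗ -5) ⊕ (6 ⊕ 10)) = 0

Expand innermost to outermost. Recall ⊕ takes the minimum of its arguments and ⊗ takes their sum. Working out the expression ((5 ⊗ -5) ⊕ (6 ⊕ 10)) gives 0.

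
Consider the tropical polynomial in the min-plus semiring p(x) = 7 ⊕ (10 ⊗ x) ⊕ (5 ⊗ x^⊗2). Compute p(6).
p(6) = 7

A tropical monomial a ⊗ x^⊗i evaluates to a + i · x. Evaluating each term at x = 6:
  Term 0 contributes 7 + 0 · 6 = 7
  Term 1 contributes 10 + 1 · 6 = 16
  Term 2 contributes 5 + 2 · 6 = 17
p(6) = ⊕ of these = min[7, 16, 17] = 7.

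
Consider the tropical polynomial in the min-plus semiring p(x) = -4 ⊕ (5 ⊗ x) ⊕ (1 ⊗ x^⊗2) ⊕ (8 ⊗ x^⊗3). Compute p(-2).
p(-2) = -4

A tropical monomial a ⊗ x^⊗i evaluates to a + i · x. Evaluating each term at x = -2:
  Term 0 contributes -4 + 0 · -2 = -4
  Term 1 contributes 5 + 1 · -2 = 3
  Term 2 contributes 1 + 2 · -2 = -3
  Term 3 contributes 8 + 3 · -2 = 2
p(-2) = ⊕ of these = min[-4, 3, -3, 2] = -4.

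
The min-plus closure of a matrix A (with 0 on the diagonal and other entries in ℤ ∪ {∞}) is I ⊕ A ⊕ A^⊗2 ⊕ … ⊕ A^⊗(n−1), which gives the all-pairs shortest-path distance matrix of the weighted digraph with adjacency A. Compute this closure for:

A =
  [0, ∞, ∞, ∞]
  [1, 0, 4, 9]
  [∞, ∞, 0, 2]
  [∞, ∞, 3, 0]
Closure =
  [0, ∞, ∞, ∞]
  [1, 0, 4, 6]
  [∞, ∞, 0, 2]
  [∞, ∞, 3, 0]

This is the Floyd-Warshall all-pairs shortest-path computation. For each intermediate vertex k = 0, 1, …, 3, update dist[i][j] ← min(dist[i][j], dist[i][k] + dist[k][j]). The final matrix gives, for each (i, j), the minimum total weight of any directed path from i to j (possibly empty when i = j).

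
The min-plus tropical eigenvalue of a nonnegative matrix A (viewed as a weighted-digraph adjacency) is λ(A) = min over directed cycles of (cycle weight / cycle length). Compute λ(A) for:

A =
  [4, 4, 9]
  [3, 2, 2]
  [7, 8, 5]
λ(A) = 2

Enumerate directed cycles and compute their means (weight / length). Sample:
  cycle 0 → 0: weight = 4, length = 1, mean = 4/1 ≈ 4.000
  cycle 1 → 1: weight = 2, length = 1, mean = 2/1 ≈ 2.000
  cycle 2 → 2: weight = 5, length = 1, mean = 5/1 ≈ 5.000
  cycle 0 → 1 → 0: weight = 7, length = 2, mean = 7/2 ≈ 3.500
  cycle 0 → 2 → 0: weight = 16, length = 2, mean = 16/2 ≈ 8.000
  cycle 1 → 0 → 1: weight = 7, length = 2, mean = 7/2 ≈ 3.500
Minimum mean = 2.000, attained e.g. along the cycle 1 → 1 with weight 2 and length 1. So λ(A) = 2/1 = 2.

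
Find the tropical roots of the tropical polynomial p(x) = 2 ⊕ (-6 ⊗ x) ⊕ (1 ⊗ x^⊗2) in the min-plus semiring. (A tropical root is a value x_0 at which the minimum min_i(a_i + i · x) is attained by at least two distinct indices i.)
Roots: {-7, 8}

Each tropical root is a break point of the lower envelope of the lines y = a_i + i · x (there are 3 lines, with slopes 0, 1, ..., 2). Only the lines that attain the minimum somewhere contribute to roots; other lines are dominated. Here the surviving (envelope) indices are i = 2, i = 1, i = 0.
Intersections between consecutive envelope lines give the roots: for adjacent envelope indices i < j the intersection is x = (a_i − a_j) / (j − i). Reading off the sorted break points: {-7, 8}.
Verification: at each break x_0, at least two indices attain the minimum of min_i(a_i + i · x_0).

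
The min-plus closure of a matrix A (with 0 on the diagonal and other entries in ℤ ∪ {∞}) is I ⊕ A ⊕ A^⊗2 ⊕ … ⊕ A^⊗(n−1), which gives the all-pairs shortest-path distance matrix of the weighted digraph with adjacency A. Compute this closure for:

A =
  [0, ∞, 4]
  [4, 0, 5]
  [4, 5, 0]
Closure =
  [0, 9, 4]
  [4, 0, 5]
  [4, 5, 0]

This is the Floyd-Warshall all-pairs shortest-path computation. For each intermediate vertex k = 0, 1, …, 2, update dist[i][j] ← min(dist[i][j], dist[i][k] + dist[k][j]). The final matrix gives, for each (i, j), the minimum total weight of any directed path from i to j (possibly empty when i = j).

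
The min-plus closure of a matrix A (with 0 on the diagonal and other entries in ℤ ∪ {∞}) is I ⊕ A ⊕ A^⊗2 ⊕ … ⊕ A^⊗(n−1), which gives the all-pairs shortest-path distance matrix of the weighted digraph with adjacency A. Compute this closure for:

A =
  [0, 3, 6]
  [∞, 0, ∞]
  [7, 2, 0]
Closure =
  [0, 3, 6]
  [∞, 0, ∞]
  [7, 2, 0]

This is the Floyd-Warshall all-pairs shortest-path computation. For each intermediate vertex k = 0, 1, …, 2, update dist[i][j] ← min(dist[i][j], dist[i][k] + dist[k][j]). The final matrix gives, for each (i, j), the minimum total weight of any directed path from i to j (possibly empty when i = j).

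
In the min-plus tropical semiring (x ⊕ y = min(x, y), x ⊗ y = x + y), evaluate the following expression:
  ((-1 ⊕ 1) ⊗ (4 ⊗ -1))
((-1 ⊕ 1) ⊗ (4 ⊗ -1)) = 2

Expand innermost to outermost. Recall ⊕ takes the minimum of its arguments and ⊗ takes their sum. Working out the expression ((-1 ⊕ 1) ⊗ (4 ⊗ -1)) gives 2.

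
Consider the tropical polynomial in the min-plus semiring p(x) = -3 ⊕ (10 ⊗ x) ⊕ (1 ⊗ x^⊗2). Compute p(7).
p(7) = -3

A tropical monomial a ⊗ x^⊗i evaluates to a + i · x. Evaluating each term at x = 7:
  Term 0 contributes -3 + 0 · 7 = -3
  Term 1 contributes 10 + 1 · 7 = 17
  Term 2 contributes 1 + 2 · 7 = 15
p(7) = ⊕ of these = min[-3, 17, 15] = -3.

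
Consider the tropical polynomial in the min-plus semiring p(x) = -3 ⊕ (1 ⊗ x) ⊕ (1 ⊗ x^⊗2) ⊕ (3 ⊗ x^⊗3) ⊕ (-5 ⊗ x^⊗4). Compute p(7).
p(7) = -3

A tropical monomial a ⊗ x^⊗i evaluates to a + i · x. Evaluating each term at x = 7:
  Term 0 contributes -3 + 0 · 7 = -3
  Term 1 contributes 1 + 1 · 7 = 8
  Term 2 contributes 1 + 2 · 7 = 15
  Term 3 contributes 3 + 3 · 7 = 24
  Term 4 contributes -5 + 4 · 7 = 23
p(7) = ⊕ of these = min[-3, 8, 15, 24, 23] = -3.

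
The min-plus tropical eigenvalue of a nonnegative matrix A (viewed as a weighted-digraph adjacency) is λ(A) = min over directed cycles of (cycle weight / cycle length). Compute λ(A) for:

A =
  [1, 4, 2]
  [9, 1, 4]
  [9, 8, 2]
λ(A) = 1

Enumerate directed cycles and compute their means (weight / length). Sample:
  cycle 0 → 0: weight = 1, length = 1, mean = 1/1 ≈ 1.000
  cycle 1 → 1: weight = 1, length = 1, mean = 1/1 ≈ 1.000
  cycle 2 → 2: weight = 2, length = 1, mean = 2/1 ≈ 2.000
  cycle 0 → 1 → 0: weight = 13, length = 2, mean = 13/2 ≈ 6.500
  cycle 0 → 2 → 0: weight = 11, length = 2, mean = 11/2 ≈ 5.500
  cycle 1 → 0 → 1: weight = 13, length = 2, mean = 13/2 ≈ 6.500
Minimum mean = 1.000, attained e.g. along the cycle 0 → 0 with weight 1 and length 1. So λ(A) = 1/1 = 1.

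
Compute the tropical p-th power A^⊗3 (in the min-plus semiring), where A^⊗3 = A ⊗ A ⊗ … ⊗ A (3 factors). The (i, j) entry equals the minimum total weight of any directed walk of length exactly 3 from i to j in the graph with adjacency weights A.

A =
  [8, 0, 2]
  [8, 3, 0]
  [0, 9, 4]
A^⊗3 =
  [0, 2, 3]
  [3, 0, 2]
  [2, 3, 0]

Each entry (A^⊗3)_ij equals the minimum over all length-3 walks i = v_0 → v_1 → … → v_3 = j of Σ_t A[v_t][v_{t+1}]. For example, for (i, j) = (0, 2) we minimise over 9 possible intermediate vertex sequences; the minimum is 3, attained along the walk 0 → 1 → 1 → 2.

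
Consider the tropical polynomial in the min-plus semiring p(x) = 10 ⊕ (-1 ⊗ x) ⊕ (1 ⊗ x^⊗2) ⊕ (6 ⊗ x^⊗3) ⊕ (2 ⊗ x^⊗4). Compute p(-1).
p(-1) = -2

A tropical monomial a ⊗ x^⊗i evaluates to a + i · x. Evaluating each term at x = -1:
  Term 0 contributes 10 + 0 · -1 = 10
  Term 1 contributes -1 + 1 · -1 = -2
  Term 2 contributes 1 + 2 · -1 = -1
  Term 3 contributes 6 + 3 · -1 = 3
  Term 4 contributes 2 + 4 · -1 = -2
p(-1) = ⊕ of these = min[10, -2, -1, 3, -2] = -2.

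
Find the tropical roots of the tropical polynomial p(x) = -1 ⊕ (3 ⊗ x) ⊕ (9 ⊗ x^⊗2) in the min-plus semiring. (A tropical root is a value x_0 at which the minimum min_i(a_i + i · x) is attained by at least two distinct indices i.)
Roots: {-6, -4}

Each tropical root is a break point of the lower envelope of the lines y = a_i + i · x (there are 3 lines, with slopes 0, 1, ..., 2). Only the lines that attain the minimum somewhere contribute to roots; other lines are dominated. Here the surviving (envelope) indices are i = 2, i = 1, i = 0.
Intersections between consecutive envelope lines give the roots: for adjacent envelope indices i < j the intersection is x = (a_i − a_j) / (j − i). Reading off the sorted break points: {-6, -4}.
Verification: at each break x_0, at least two indices attain the minimum of min_i(a_i + i · x_0).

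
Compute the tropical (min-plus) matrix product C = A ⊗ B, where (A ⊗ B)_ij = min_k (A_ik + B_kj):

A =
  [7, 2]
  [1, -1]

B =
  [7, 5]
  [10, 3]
A ⊗ B =
  [12, 5]
  [8, 2]

Apply the min-plus product entry-by-entry:
  C[0][0] = min over k of (A[0][0] + B[0][0] = 7 + 7 = 14, A[0][1] + B[1][0] = 2 + 10 = 12) = 12 (attained at k = 1)
  C[0][1] = min over k of (A[0][0] + B[0][1] = 7 + 5 = 12, A[0][1] + B[1][1] = 2 + 3 = 5) = 5 (attained at k = 1)
  C[1][0] = min over k of (A[1][0] + B[0][0] = 1 + 7 = 8, A[1][1] + B[1][0] = -1 + 10 = 9) = 8 (attained at k = 0)
  C[1][1] = min over k of (A[1][0] + B[0][1] = 1 + 5 = 6, A[1][1] + B[1][1] = -1 + 3 = 2) = 2 (attained at k = 1)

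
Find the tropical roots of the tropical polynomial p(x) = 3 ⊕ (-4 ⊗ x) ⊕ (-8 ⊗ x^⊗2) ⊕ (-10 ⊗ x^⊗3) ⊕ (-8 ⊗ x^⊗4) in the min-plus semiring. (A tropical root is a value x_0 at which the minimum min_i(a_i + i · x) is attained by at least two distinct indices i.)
Roots: {-2, 2, 4, 7}

Each tropical root is a break point of the lower envelope of the lines y = a_i + i · x (there are 5 lines, with slopes 0, 1, ..., 4). Only the lines that attain the minimum somewhere contribute to roots; other lines are dominated. Here the surviving (envelope) indices are i = 4, i = 3, i = 2, i = 1, i = 0.
Intersections between consecutive envelope lines give the roots: for adjacent envelope indices i < j the intersection is x = (a_i − a_j) / (j − i). Reading off the sorted break points: {-2, 2, 4, 7}.
Verification: at each break x_0, at least two indices attain the minimum of min_i(a_i + i · x_0).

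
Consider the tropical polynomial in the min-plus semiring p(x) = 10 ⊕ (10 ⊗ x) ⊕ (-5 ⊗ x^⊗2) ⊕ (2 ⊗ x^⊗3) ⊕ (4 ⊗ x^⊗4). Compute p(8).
p(8) = 10

A tropical monomial a ⊗ x^⊗i evaluates to a + i · x. Evaluating each term at x = 8:
  Term 0 contributes 10 + 0 · 8 = 10
  Term 1 contributes 10 + 1 · 8 = 18
  Term 2 contributes -5 + 2 · 8 = 11
  Term 3 contributes 2 + 3 · 8 = 26
  Term 4 contributes 4 + 4 · 8 = 36
p(8) = ⊕ of these = min[10, 18, 11, 26, 36] = 10.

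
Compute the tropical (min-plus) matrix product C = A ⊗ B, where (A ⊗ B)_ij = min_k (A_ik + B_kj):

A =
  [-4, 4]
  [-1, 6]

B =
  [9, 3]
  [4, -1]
A ⊗ B =
  [5, -1]
  [8, 2]

Apply the min-plus product entry-by-entry:
  C[0][0] = min over k of (A[0][0] + B[0][0] = -4 + 9 = 5, A[0][1] + B[1][0] = 4 + 4 = 8) = 5 (attained at k = 0)
  C[0][1] = min over k of (A[0][0] + B[0][1] = -4 + 3 = -1, A[0][1] + B[1][1] = 4 + -1 = 3) = -1 (attained at k = 0)
  C[1][0] = min over k of (A[1][0] + B[0][0] = -1 + 9 = 8, A[1][1] + B[1][0] = 6 + 4 = 10) = 8 (attained at k = 0)
  C[1][1] = min over k of (A[1][0] + B[0][1] = -1 + 3 = 2, A[1][1] + B[1][1] = 6 + -1 = 5) = 2 (attained at k = 0)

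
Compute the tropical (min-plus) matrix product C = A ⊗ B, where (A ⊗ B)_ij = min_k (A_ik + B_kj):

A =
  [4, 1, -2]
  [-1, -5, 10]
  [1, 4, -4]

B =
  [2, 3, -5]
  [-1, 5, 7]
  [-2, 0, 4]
A ⊗ B =
  [-4, -2, -1]
  [-6, 0, -6]
  [-6, -4, -4]

Apply the min-plus product entry-by-entry:
  C[0][0] = min over k of (A[0][0] + B[0][0] = 4 + 2 = 6, A[0][1] + B[1][0] = 1 + -1 = 0, A[0][2] + B[2][0] = -2 + -2 = -4) = -4 (attained at k = 2)
  C[0][1] = min over k of (A[0][0] + B[0][1] = 4 + 3 = 7, A[0][1] + B[1][1] = 1 + 5 = 6, A[0][2] + B[2][1] = -2 + 0 = -2) = -2 (attained at k = 2)
  C[0][2] = min over k of (A[0][0] + B[0][2] = 4 + -5 = -1, A[0][1] + B[1][2] = 1 + 7 = 8, A[0][2] + B[2][2] = -2 + 4 = 2) = -1 (attained at k = 0)
  C[1][0] = min over k of (A[1][0] + B[0][0] = -1 + 2 = 1, A[1][1] + B[1][0] = -5 + -1 = -6, A[1][2] + B[2][0] = 10 + -2 = 8) = -6 (attained at k = 1)
  C[1][1] = min over k of (A[1][0] + B[0][1] = -1 + 3 = 2, A[1][1] + B[1][1] = -5 + 5 = 0, A[1][2] + B[2][1] = 10 + 0 = 10) = 0 (attained at k = 1)
  C[1][2] = min over k of (A[1][0] + B[0][2] = -1 + -5 = -6, A[1][1] + B[1][2] = -5 + 7 = 2, A[1][2] + B[2][2] = 10 + 4 = 14) = -6 (attained at k = 0)
  C[2][0] = min over k of (A[2][0] + B[0][0] = 1 + 2 = 3, A[2][1] + B[1][0] = 4 + -1 = 3, A[2][2] + B[2][0] = -4 + -2 = -6) = -6 (attained at k = 2)
  C[2][1] = min over k of (A[2][0] + B[0][1] = 1 + 3 = 4, A[2][1] + B[1][1] = 4 + 5 = 9, A[2][2] + B[2][1] = -4 + 0 = -4) = -4 (attained at k = 2)
  C[2][2] = min over k of (A[2][0] + B[0][2] = 1 + -5 = -4, A[2][1] + B[1][2] = 4 + 7 = 11, A[2][2] + B[2][2] = -4 + 4 = 0) = -4 (attained at k = 0)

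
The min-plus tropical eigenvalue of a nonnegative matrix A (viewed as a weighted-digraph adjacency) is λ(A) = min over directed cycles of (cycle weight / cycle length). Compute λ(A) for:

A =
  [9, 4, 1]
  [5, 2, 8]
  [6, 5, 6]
λ(A) = 2

Enumerate directed cycles and compute their means (weight / length). Sample:
  cycle 0 → 0: weight = 9, length = 1, mean = 9/1 ≈ 9.000
  cycle 1 → 1: weight = 2, length = 1, mean = 2/1 ≈ 2.000
  cycle 2 → 2: weight = 6, length = 1, mean = 6/1 ≈ 6.000
  cycle 0 → 1 → 0: weight = 9, length = 2, mean = 9/2 ≈ 4.500
  cycle 0 → 2 → 0: weight = 7, length = 2, mean = 7/2 ≈ 3.500
  cycle 1 → 0 → 1: weight = 9, length = 2, mean = 9/2 ≈ 4.500
Minimum mean = 2.000, attained e.g. along the cycle 1 → 1 with weight 2 and length 1. So λ(A) = 2/1 = 2.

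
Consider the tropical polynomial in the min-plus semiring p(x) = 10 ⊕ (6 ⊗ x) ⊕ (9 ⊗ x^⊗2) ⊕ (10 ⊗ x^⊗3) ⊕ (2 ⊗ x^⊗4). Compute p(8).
p(8) = 10

A tropical monomial a ⊗ x^⊗i evaluates to a + i · x. Evaluating each term at x = 8:
  Term 0 contributes 10 + 0 · 8 = 10
  Term 1 contributes 6 + 1 · 8 = 14
  Term 2 contributes 9 + 2 · 8 = 25
  Term 3 contributes 10 + 3 · 8 = 34
  Term 4 contributes 2 + 4 · 8 = 34
p(8) = ⊕ of these = min[10, 14, 25, 34, 34] = 10.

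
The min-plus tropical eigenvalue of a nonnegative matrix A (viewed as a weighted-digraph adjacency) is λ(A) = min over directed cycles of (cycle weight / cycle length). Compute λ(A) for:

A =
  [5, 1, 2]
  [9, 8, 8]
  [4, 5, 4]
λ(A) = 3

Enumerate directed cycles and compute their means (weight / length). Sample:
  cycle 0 → 0: weight = 5, length = 1, mean = 5/1 ≈ 5.000
  cycle 1 → 1: weight = 8, length = 1, mean = 8/1 ≈ 8.000
  cycle 2 → 2: weight = 4, length = 1, mean = 4/1 ≈ 4.000
  cycle 0 → 1 → 0: weight = 10, length = 2, mean = 10/2 ≈ 5.000
  cycle 0 → 2 → 0: weight = 6, length = 2, mean = 6/2 ≈ 3.000
  cycle 1 → 0 → 1: weight = 10, length = 2, mean = 10/2 ≈ 5.000
Minimum mean = 3.000, attained e.g. along the cycle 0 → 2 → 0 with weight 6 and length 2. So λ(A) = 6/2 = 3.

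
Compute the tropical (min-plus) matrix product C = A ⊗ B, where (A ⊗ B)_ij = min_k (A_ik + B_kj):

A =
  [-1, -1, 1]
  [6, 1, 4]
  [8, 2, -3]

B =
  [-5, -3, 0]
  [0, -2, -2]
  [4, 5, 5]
A ⊗ B =
  [-6, -4, -3]
  [1, -1, -1]
  [1, 0, 0]

Apply the min-plus product entry-by-entry:
  C[0][0] = min over k of (A[0][0] + B[0][0] = -1 + -5 = -6, A[0][1] + B[1][0] = -1 + 0 = -1, A[0][2] + B[2][0] = 1 + 4 = 5) = -6 (attained at k = 0)
  C[0][1] = min over k of (A[0][0] + B[0][1] = -1 + -3 = -4, A[0][1] + B[1][1] = -1 + -2 = -3, A[0][2] + B[2][1] = 1 + 5 = 6) = -4 (attained at k = 0)
  C[0][2] = min over k of (A[0][0] + B[0][2] = -1 + 0 = -1, A[0][1] + B[1][2] = -1 + -2 = -3, A[0][2] + B[2][2] = 1 + 5 = 6) = -3 (attained at k = 1)
  C[1][0] = min over k of (A[1][0] + B[0][0] = 6 + -5 = 1, A[1][1] + B[1][0] = 1 + 0 = 1, A[1][2] + B[2][0] = 4 + 4 = 8) = 1 (attained at k = 0)
  C[1][1] = min over k of (A[1][0] + B[0][1] = 6 + -3 = 3, A[1][1] + B[1][1] = 1 + -2 = -1, A[1][2] + B[2][1] = 4 + 5 = 9) = -1 (attained at k = 1)
  C[1][2] = min over k of (A[1][0] + B[0][2] = 6 + 0 = 6, A[1][1] + B[1][2] = 1 + -2 = -1, A[1][2] + B[2][2] = 4 + 5 = 9) = -1 (attained at k = 1)
  C[2][0] = min over k of (A[2][0] + B[0][0] = 8 + -5 = 3, A[2][1] + B[1][0] = 2 + 0 = 2, A[2][2] + B[2][0] = -3 + 4 = 1) = 1 (attained at k = 2)
  C[2][1] = min over k of (A[2][0] + B[0][1] = 8 + -3 = 5, A[2][1] + B[1][1] = 2 + -2 = 0, A[2][2] + B[2][1] = -3 + 5 = 2) = 0 (attained at k = 1)
  C[2][2] = min over k of (A[2][0] + B[0][2] = 8 + 0 = 8, A[2][1] + B[1][2] = 2 + -2 = 0, A[2][2] + B[2][2] = -3 + 5 = 2) = 0 (attained at k = 1)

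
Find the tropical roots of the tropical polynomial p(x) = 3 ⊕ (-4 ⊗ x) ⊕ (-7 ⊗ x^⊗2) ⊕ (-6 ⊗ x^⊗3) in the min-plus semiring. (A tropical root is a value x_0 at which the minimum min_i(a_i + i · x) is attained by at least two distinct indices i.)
Roots: {-1, 3, 7}

Each tropical root is a break point of the lower envelope of the lines y = a_i + i · x (there are 4 lines, with slopes 0, 1, ..., 3). Only the lines that attain the minimum somewhere contribute to roots; other lines are dominated. Here the surviving (envelope) indices are i = 3, i = 2, i = 1, i = 0.
Intersections between consecutive envelope lines give the roots: for adjacent envelope indices i < j the intersection is x = (a_i − a_j) / (j − i). Reading off the sorted break points: {-1, 3, 7}.
Verification: at each break x_0, at least two indices attain the minimum of min_i(a_i + i · x_0).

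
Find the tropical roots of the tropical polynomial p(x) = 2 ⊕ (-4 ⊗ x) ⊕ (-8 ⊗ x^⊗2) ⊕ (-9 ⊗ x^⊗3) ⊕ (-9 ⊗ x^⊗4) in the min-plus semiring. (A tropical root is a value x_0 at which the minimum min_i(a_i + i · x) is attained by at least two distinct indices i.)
Roots: {0, 1, 4, 6}

Each tropical root is a break point of the lower envelope of the lines y = a_i + i · x (there are 5 lines, with slopes 0, 1, ..., 4). Only the lines that attain the minimum somewhere contribute to roots; other lines are dominated. Here the surviving (envelope) indices are i = 4, i = 3, i = 2, i = 1, i = 0.
Intersections between consecutive envelope lines give the roots: for adjacent envelope indices i < j the intersection is x = (a_i − a_j) / (j − i). Reading off the sorted break points: {0, 1, 4, 6}.
Verification: at each break x_0, at least two indices attain the minimum of min_i(a_i + i · x_0).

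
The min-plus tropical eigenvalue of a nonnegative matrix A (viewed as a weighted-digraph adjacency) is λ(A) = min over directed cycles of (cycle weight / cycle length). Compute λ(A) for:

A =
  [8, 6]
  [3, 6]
λ(A) = 9/2

Enumerate directed cycles and compute their means (weight / length). Sample:
  cycle 0 → 0: weight = 8, length = 1, mean = 8/1 ≈ 8.000
  cycle 1 → 1: weight = 6, length = 1, mean = 6/1 ≈ 6.000
  cycle 0 → 1 → 0: weight = 9, length = 2, mean = 9/2 ≈ 4.500
  cycle 1 → 0 → 1: weight = 9, length = 2, mean = 9/2 ≈ 4.500
Minimum mean = 4.500, attained e.g. along the cycle 0 → 1 → 0 with weight 9 and length 2. So λ(A) = 9/2 = 9/2.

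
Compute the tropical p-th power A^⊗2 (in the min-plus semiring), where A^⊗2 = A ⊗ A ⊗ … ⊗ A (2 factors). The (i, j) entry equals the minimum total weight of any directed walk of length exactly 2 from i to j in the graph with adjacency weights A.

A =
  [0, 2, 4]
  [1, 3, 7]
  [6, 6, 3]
A^⊗2 =
  [0, 2, 4]
  [1, 3, 5]
  [6, 8, 6]

Each entry (A^⊗2)_ij equals the minimum over all length-2 walks i = v_0 → v_1 → … → v_2 = j of Σ_t A[v_t][v_{t+1}]. For example, for (i, j) = (0, 2) we minimise over 3 possible intermediate vertex sequences; the minimum is 4, attained along the walk 0 → 0 → 2.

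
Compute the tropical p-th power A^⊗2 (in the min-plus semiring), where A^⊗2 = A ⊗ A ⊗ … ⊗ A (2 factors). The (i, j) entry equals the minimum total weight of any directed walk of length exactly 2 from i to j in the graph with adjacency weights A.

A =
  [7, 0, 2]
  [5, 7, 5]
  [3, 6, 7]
A^⊗2 =
  [5, 7, 5]
  [8, 5, 7]
  [10, 3, 5]

Each entry (A^⊗2)_ij equals the minimum over all length-2 walks i = v_0 → v_1 → … → v_2 = j of Σ_t A[v_t][v_{t+1}]. For example, for (i, j) = (0, 2) we minimise over 3 possible intermediate vertex sequences; the minimum is 5, attained along the walk 0 → 1 → 2.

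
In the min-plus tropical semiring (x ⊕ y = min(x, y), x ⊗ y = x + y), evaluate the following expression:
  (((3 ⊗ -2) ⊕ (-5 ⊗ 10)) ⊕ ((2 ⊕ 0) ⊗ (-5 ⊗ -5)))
(((3 ⊗ -2) ⊕ (-5 ⊗ 10)) ⊕ ((2 ⊕ 0) ⊗ (-5 ⊗ -5))) = -10

Expand innermost to outermost. Recall ⊕ takes the minimum of its arguments and ⊗ takes their sum. Working out the expression (((3 ⊗ -2) ⊕ (-5 ⊗ 10)) ⊕ ((2 ⊕ 0) ⊗ (-5 ⊗ -5))) gives -10.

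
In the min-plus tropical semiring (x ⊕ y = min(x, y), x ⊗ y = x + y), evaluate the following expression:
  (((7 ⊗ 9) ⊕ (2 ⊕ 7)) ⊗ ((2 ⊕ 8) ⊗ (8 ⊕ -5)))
(((7 ⊗ 9) ⊕ (2 ⊕ 7)) ⊗ ((2 ⊕ 8) ⊗ (8 ⊕ -5))) = -1

Expand innermost to outermost. Recall ⊕ takes the minimum of its arguments and ⊗ takes their sum. Working out the expression (((7 ⊗ 9) ⊕ (2 ⊕ 7)) ⊗ ((2 ⊕ 8) ⊗ (8 ⊕ -5))) gives -1.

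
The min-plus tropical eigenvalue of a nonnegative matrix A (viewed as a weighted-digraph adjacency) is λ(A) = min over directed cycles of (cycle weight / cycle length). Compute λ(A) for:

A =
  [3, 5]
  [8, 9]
λ(A) = 3

Enumerate directed cycles and compute their means (weight / length). Sample:
  cycle 0 → 0: weight = 3, length = 1, mean = 3/1 ≈ 3.000
  cycle 1 → 1: weight = 9, length = 1, mean = 9/1 ≈ 9.000
  cycle 0 → 1 → 0: weight = 13, length = 2, mean = 13/2 ≈ 6.500
  cycle 1 → 0 → 1: weight = 13, length = 2, mean = 13/2 ≈ 6.500
Minimum mean = 3.000, attained e.g. along the cycle 0 → 0 with weight 3 and length 1. So λ(A) = 3/1 = 3.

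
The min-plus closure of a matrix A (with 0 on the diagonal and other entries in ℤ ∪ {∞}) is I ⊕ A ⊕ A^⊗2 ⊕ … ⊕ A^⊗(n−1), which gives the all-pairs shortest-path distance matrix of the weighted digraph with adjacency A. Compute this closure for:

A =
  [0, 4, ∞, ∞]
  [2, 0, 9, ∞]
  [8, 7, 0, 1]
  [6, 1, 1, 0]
Closure =
  [0, 4, 13, 14]
  [2, 0, 9, 10]
  [4, 2, 0, 1]
  [3, 1, 1, 0]

This is the Floyd-Warshall all-pairs shortest-path computation. For each intermediate vertex k = 0, 1, …, 3, update dist[i][j] ← min(dist[i][j], dist[i][k] + dist[k][j]). The final matrix gives, for each (i, j), the minimum total weight of any directed path from i to j (possibly empty when i = j).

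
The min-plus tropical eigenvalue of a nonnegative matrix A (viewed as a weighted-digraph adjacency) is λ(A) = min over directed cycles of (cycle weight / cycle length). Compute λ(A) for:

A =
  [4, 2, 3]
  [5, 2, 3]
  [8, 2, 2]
λ(A) = 2

Enumerate directed cycles and compute their means (weight / length). Sample:
  cycle 0 → 0: weight = 4, length = 1, mean = 4/1 ≈ 4.000
  cycle 1 → 1: weight = 2, length = 1, mean = 2/1 ≈ 2.000
  cycle 2 → 2: weight = 2, length = 1, mean = 2/1 ≈ 2.000
  cycle 0 → 1 → 0: weight = 7, length = 2, mean = 7/2 ≈ 3.500
  cycle 0 → 2 → 0: weight = 11, length = 2, mean = 11/2 ≈ 5.500
  cycle 1 → 0 → 1: weight = 7, length = 2, mean = 7/2 ≈ 3.500
Minimum mean = 2.000, attained e.g. along the cycle 1 → 1 with weight 2 and length 1. So λ(A) = 2/1 = 2.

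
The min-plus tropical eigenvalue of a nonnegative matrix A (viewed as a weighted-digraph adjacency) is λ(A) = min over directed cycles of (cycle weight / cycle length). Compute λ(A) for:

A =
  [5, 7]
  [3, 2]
λ(A) = 2

Enumerate directed cycles and compute their means (weight / length). Sample:
  cycle 0 → 0: weight = 5, length = 1, mean = 5/1 ≈ 5.000
  cycle 1 → 1: weight = 2, length = 1, mean = 2/1 ≈ 2.000
  cycle 0 → 1 → 0: weight = 10, length = 2, mean = 10/2 ≈ 5.000
  cycle 1 → 0 → 1: weight = 10, length = 2, mean = 10/2 ≈ 5.000
Minimum mean = 2.000, attained e.g. along the cycle 1 → 1 with weight 2 and length 1. So λ(A) = 2/1 = 2.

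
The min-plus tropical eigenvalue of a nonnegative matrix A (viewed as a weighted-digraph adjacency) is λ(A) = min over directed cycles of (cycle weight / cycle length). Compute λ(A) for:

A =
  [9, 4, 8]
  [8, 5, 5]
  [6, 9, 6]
λ(A) = 5

Enumerate directed cycles and compute their means (weight / length). Sample:
  cycle 0 → 0: weight = 9, length = 1, mean = 9/1 ≈ 9.000
  cycle 1 → 1: weight = 5, length = 1, mean = 5/1 ≈ 5.000
  cycle 2 → 2: weight = 6, length = 1, mean = 6/1 ≈ 6.000
  cycle 0 → 1 → 0: weight = 12, length = 2, mean = 12/2 ≈ 6.000
  cycle 0 → 2 → 0: weight = 14, length = 2, mean = 14/2 ≈ 7.000
  cycle 1 → 0 → 1: weight = 12, length = 2, mean = 12/2 ≈ 6.000
Minimum mean = 5.000, attained e.g. along the cycle 1 → 1 with weight 5 and length 1. So λ(A) = 5/1 = 5.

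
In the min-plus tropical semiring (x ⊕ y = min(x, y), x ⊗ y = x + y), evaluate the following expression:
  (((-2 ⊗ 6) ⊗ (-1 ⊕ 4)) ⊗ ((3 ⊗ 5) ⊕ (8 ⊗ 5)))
(((-2 ⊗ 6) ⊗ (-1 ⊕ 4)) ⊗ ((3 ⊗ 5) ⊕ (8 ⊗ 5))) = 11

Expand innermost to outermost. Recall ⊕ takes the minimum of its arguments and ⊗ takes their sum. Working out the expression (((-2 ⊗ 6) ⊗ (-1 ⊕ 4)) ⊗ ((3 ⊗ 5) ⊕ (8 ⊗ 5))) gives 11.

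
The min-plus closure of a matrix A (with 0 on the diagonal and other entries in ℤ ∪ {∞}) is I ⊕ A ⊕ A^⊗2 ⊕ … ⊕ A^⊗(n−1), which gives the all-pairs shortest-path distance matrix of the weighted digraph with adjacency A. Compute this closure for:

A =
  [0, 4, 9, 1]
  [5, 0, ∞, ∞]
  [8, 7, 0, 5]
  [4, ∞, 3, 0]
Closure =
  [0, 4, 4, 1]
  [5, 0, 9, 6]
  [8, 7, 0, 5]
  [4, 8, 3, 0]

This is the Floyd-Warshall all-pairs shortest-path computation. For each intermediate vertex k = 0, 1, …, 3, update dist[i][j] ← min(dist[i][j], dist[i][k] + dist[k][j]). The final matrix gives, for each (i, j), the minimum total weight of any directed path from i to j (possibly empty when i = j).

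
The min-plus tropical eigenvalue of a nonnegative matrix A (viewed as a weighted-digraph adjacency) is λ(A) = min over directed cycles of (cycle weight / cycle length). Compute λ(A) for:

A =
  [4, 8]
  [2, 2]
λ(A) = 2

Enumerate directed cycles and compute their means (weight / length). Sample:
  cycle 0 → 0: weight = 4, length = 1, mean = 4/1 ≈ 4.000
  cycle 1 → 1: weight = 2, length = 1, mean = 2/1 ≈ 2.000
  cycle 0 → 1 → 0: weight = 10, length = 2, mean = 10/2 ≈ 5.000
  cycle 1 → 0 → 1: weight = 10, length = 2, mean = 10/2 ≈ 5.000
Minimum mean = 2.000, attained e.g. along the cycle 1 → 1 with weight 2 and length 1. So λ(A) = 2/1 = 2.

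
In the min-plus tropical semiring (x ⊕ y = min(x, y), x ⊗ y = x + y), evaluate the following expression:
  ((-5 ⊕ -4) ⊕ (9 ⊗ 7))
((-5 ⊕ -4) ⊕ (9 ⊗ 7)) = -5

Expand innermost to outermost. Recall ⊕ takes the minimum of its arguments and ⊗ takes their sum. Working out the expression ((-5 ⊕ -4) ⊕ (9 ⊗ 7)) gives -5.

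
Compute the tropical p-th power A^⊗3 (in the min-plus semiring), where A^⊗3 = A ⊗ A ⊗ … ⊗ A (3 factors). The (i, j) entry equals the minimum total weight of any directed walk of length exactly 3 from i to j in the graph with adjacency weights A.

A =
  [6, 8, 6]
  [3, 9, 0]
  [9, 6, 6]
A^⊗3 =
  [15, 14, 12]
  [9, 12, 6]
  [15, 12, 12]

Each entry (A^⊗3)_ij equals the minimum over all length-3 walks i = v_0 → v_1 → … → v_3 = j of Σ_t A[v_t][v_{t+1}]. For example, for (i, j) = (0, 2) we minimise over 9 possible intermediate vertex sequences; the minimum is 12, attained along the walk 0 → 2 → 1 → 2.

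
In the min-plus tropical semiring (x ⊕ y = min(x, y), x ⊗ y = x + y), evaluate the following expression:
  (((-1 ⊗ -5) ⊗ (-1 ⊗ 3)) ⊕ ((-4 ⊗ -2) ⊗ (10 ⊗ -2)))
(((-1 ⊗ -5) ⊗ (-1 ⊗ 3)) ⊕ ((-4 ⊗ -2) ⊗ (10 ⊗ -2))) = -4

Expand innermost to outermost. Recall ⊕ takes the minimum of its arguments and ⊗ takes their sum. Working out the expression (((-1 ⊗ -5) ⊗ (-1 ⊗ 3)) ⊕ ((-4 ⊗ -2) ⊗ (10 ⊗ -2))) gives -4.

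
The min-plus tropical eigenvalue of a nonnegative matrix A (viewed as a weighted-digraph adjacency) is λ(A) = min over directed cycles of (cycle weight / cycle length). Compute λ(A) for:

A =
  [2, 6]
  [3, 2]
λ(A) = 2

Enumerate directed cycles and compute their means (weight / length). Sample:
  cycle 0 → 0: weight = 2, length = 1, mean = 2/1 ≈ 2.000
  cycle 1 → 1: weight = 2, length = 1, mean = 2/1 ≈ 2.000
  cycle 0 → 1 → 0: weight = 9, length = 2, mean = 9/2 ≈ 4.500
  cycle 1 → 0 → 1: weight = 9, length = 2, mean = 9/2 ≈ 4.500
Minimum mean = 2.000, attained e.g. along the cycle 0 → 0 with weight 2 and length 1. So λ(A) = 2/1 = 2.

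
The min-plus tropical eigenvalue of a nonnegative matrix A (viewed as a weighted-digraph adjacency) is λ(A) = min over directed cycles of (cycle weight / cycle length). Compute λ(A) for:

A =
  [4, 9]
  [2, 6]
λ(A) = 4

Enumerate directed cycles and compute their means (weight / length). Sample:
  cycle 0 → 0: weight = 4, length = 1, mean = 4/1 ≈ 4.000
  cycle 1 → 1: weight = 6, length = 1, mean = 6/1 ≈ 6.000
  cycle 0 → 1 → 0: weight = 11, length = 2, mean = 11/2 ≈ 5.500
  cycle 1 → 0 → 1: weight = 11, length = 2, mean = 11/2 ≈ 5.500
Minimum mean = 4.000, attained e.g. along the cycle 0 → 0 with weight 4 and length 1. So λ(A) = 4/1 = 4.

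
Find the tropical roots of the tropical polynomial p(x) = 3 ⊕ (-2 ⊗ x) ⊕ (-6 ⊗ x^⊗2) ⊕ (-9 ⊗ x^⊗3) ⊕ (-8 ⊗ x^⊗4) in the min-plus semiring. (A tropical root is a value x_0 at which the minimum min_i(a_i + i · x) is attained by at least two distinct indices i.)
Roots: {-1, 3, 4, 5}

Each tropical root is a break point of the lower envelope of the lines y = a_i + i · x (there are 5 lines, with slopes 0, 1, ..., 4). Only the lines that attain the minimum somewhere contribute to roots; other lines are dominated. Here the surviving (envelope) indices are i = 4, i = 3, i = 2, i = 1, i = 0.
Intersections between consecutive envelope lines give the roots: for adjacent envelope indices i < j the intersection is x = (a_i − a_j) / (j − i). Reading off the sorted break points: {-1, 3, 4, 5}.
Verification: at each break x_0, at least two indices attain the minimum of min_i(a_i + i · x_0).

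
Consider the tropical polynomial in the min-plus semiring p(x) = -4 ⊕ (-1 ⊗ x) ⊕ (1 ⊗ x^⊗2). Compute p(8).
p(8) = -4

A tropical monomial a ⊗ x^⊗i evaluates to a + i · x. Evaluating each term at x = 8:
  Term 0 contributes -4 + 0 · 8 = -4
  Term 1 contributes -1 + 1 · 8 = 7
  Term 2 contributes 1 + 2 · 8 = 17
p(8) = ⊕ of these = min[-4, 7, 17] = -4.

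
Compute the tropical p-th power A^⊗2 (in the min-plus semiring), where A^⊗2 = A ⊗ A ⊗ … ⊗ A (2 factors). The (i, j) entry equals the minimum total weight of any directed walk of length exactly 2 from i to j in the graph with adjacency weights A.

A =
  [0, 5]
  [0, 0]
A^⊗2 =
  [0, 5]
  [0, 0]

Each entry (A^⊗2)_ij equals the minimum over all length-2 walks i = v_0 → v_1 → … → v_2 = j of Σ_t A[v_t][v_{t+1}]. For example, for (i, j) = (0, 1) we minimise over 2 possible intermediate vertex sequences; the minimum is 5, attained along the walk 0 → 0 → 1.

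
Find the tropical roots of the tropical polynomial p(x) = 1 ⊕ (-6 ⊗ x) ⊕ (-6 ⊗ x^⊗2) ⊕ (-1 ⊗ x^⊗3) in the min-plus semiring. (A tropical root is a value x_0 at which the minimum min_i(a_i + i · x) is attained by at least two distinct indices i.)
Roots: {-5, 0, 7}

Each tropical root is a break point of the lower envelope of the lines y = a_i + i · x (there are 4 lines, with slopes 0, 1, ..., 3). Only the lines that attain the minimum somewhere contribute to roots; other lines are dominated. Here the surviving (envelope) indices are i = 3, i = 2, i = 1, i = 0.
Intersections between consecutive envelope lines give the roots: for adjacent envelope indices i < j the intersection is x = (a_i − a_j) / (j − i). Reading off the sorted break points: {-5, 0, 7}.
Verification: at each break x_0, at least two indices attain the minimum of min_i(a_i + i · x_0).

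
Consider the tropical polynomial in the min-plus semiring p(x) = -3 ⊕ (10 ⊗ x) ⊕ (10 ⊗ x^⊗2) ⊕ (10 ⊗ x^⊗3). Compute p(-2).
p(-2) = -3

A tropical monomial a ⊗ x^⊗i evaluates to a + i · x. Evaluating each term at x = -2:
  Term 0 contributes -3 + 0 · -2 = -3
  Term 1 contributes 10 + 1 · -2 = 8
  Term 2 contributes 10 + 2 · -2 = 6
  Term 3 contributes 10 + 3 · -2 = 4
p(-2) = ⊕ of these = min[-3, 8, 6, 4] = -3.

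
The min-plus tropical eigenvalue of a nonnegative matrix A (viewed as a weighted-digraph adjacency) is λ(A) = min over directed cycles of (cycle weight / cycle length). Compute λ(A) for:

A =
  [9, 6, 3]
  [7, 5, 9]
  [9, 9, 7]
λ(A) = 5

Enumerate directed cycles and compute their means (weight / length). Sample:
  cycle 0 → 0: weight = 9, length = 1, mean = 9/1 ≈ 9.000
  cycle 1 → 1: weight = 5, length = 1, mean = 5/1 ≈ 5.000
  cycle 2 → 2: weight = 7, length = 1, mean = 7/1 ≈ 7.000
  cycle 0 → 1 → 0: weight = 13, length = 2, mean = 13/2 ≈ 6.500
  cycle 0 → 2 → 0: weight = 12, length = 2, mean = 12/2 ≈ 6.000
  cycle 1 → 0 → 1: weight = 13, length = 2, mean = 13/2 ≈ 6.500
Minimum mean = 5.000, attained e.g. along the cycle 1 → 1 with weight 5 and length 1. So λ(A) = 5/1 = 5.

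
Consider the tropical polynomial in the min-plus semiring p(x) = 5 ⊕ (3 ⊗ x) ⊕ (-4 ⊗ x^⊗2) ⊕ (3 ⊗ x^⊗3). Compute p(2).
p(2) = 0

A tropical monomial a ⊗ x^⊗i evaluates to a + i · x. Evaluating each term at x = 2:
  Term 0 contributes 5 + 0 · 2 = 5
  Term 1 contributes 3 + 1 · 2 = 5
  Term 2 contributes -4 + 2 · 2 = 0
  Term 3 contributes 3 + 3 · 2 = 9
p(2) = ⊕ of these = min[5, 5, 0, 9] = 0.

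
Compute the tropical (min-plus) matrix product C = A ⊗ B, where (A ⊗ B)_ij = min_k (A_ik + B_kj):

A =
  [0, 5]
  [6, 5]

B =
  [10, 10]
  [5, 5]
A ⊗ B =
  [10, 10]
  [10, 10]

Apply the min-plus product entry-by-entry:
  C[0][0] = min over k of (A[0][0] + B[0][0] = 0 + 10 = 10, A[0][1] + B[1][0] = 5 + 5 = 10) = 10 (attained at k = 0)
  C[0][1] = min over k of (A[0][0] + B[0][1] = 0 + 10 = 10, A[0][1] + B[1][1] = 5 + 5 = 10) = 10 (attained at k = 0)
  C[1][0] = min over k of (A[1][0] + B[0][0] = 6 + 10 = 16, A[1][1] + B[1][0] = 5 + 5 = 10) = 10 (attained at k = 1)
  C[1][1] = min over k of (A[1][0] + B[0][1] = 6 + 10 = 16, A[1][1] + B[1][1] = 5 + 5 = 10) = 10 (attained at k = 1)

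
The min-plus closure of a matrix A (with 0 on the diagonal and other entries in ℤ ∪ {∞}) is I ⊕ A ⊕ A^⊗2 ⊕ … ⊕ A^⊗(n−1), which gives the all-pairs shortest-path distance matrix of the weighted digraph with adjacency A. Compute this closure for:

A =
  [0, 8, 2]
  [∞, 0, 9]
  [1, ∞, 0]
Closure =
  [0, 8, 2]
  [10, 0, 9]
  [1, 9, 0]

This is the Floyd-Warshall all-pairs shortest-path computation. For each intermediate vertex k = 0, 1, …, 2, update dist[i][j] ← min(dist[i][j], dist[i][k] + dist[k][j]). The final matrix gives, for each (i, j), the minimum total weight of any directed path from i to j (possibly empty when i = j).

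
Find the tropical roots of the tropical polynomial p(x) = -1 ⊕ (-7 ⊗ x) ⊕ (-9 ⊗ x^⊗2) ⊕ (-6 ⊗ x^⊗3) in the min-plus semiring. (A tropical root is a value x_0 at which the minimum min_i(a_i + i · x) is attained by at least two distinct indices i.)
Roots: {-3, 2, 6}

Each tropical root is a break point of the lower envelope of the lines y = a_i + i · x (there are 4 lines, with slopes 0, 1, ..., 3). Only the lines that attain the minimum somewhere contribute to roots; other lines are dominated. Here the surviving (envelope) indices are i = 3, i = 2, i = 1, i = 0.
Intersections between consecutive envelope lines give the roots: for adjacent envelope indices i < j the intersection is x = (a_i − a_j) / (j − i). Reading off the sorted break points: {-3, 2, 6}.
Verification: at each break x_0, at least two indices attain the minimum of min_i(a_i + i · x_0).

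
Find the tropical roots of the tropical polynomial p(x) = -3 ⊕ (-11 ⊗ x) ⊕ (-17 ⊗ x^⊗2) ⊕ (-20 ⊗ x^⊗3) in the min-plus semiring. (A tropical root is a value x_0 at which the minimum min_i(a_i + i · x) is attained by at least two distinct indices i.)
Roots: {3, 6, 8}

Each tropical root is a break point of the lower envelope of the lines y = a_i + i · x (there are 4 lines, with slopes 0, 1, ..., 3). Only the lines that attain the minimum somewhere contribute to roots; other lines are dominated. Here the surviving (envelope) indices are i = 3, i = 2, i = 1, i = 0.
Intersections between consecutive envelope lines give the roots: for adjacent envelope indices i < j the intersection is x = (a_i − a_j) / (j − i). Reading off the sorted break points: {3, 6, 8}.
Verification: at each break x_0, at least two indices attain the minimum of min_i(a_i + i · x_0).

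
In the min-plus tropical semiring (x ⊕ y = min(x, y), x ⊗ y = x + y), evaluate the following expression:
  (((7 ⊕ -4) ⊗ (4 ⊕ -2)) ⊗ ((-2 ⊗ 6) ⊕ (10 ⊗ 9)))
(((7 ⊕ -4) ⊗ (4 ⊕ -2)) ⊗ ((-2 ⊗ 6) ⊕ (10 ⊗ 9))) = -2

Expand innermost to outermost. Recall ⊕ takes the minimum of its arguments and ⊗ takes their sum. Working out the expression (((7 ⊕ -4) ⊗ (4 ⊕ -2)) ⊗ ((-2 ⊗ 6) ⊕ (10 ⊗ 9))) gives -2.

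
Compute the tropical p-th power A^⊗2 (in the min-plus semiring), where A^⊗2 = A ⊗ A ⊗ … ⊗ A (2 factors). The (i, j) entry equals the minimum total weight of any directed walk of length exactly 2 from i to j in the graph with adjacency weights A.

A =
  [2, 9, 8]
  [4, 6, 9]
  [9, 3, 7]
A^⊗2 =
  [4, 11, 10]
  [6, 12, 12]
  [7, 9, 12]

Each entry (A^⊗2)_ij equals the minimum over all length-2 walks i = v_0 → v_1 → … → v_2 = j of Σ_t A[v_t][v_{t+1}]. For example, for (i, j) = (0, 2) we minimise over 3 possible intermediate vertex sequences; the minimum is 10, attained along the walk 0 → 0 → 2.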